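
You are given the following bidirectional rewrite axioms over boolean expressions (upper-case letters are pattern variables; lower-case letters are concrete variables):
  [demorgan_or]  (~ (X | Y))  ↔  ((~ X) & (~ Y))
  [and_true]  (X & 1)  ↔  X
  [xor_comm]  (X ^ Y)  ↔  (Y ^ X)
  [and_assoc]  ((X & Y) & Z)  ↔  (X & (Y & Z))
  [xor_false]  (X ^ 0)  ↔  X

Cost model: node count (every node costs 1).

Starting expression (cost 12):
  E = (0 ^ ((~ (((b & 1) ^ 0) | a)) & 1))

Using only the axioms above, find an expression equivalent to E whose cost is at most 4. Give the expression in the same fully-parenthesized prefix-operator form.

step 1: and_true (→) rewrites ((~ (((b & 1) ^ 0) | a)) & 1) into (~ (((b & 1) ^ 0) | a)), now (0 ^ (~ (((b & 1) ^ 0) | a)))
step 2: xor_false (→) rewrites ((b & 1) ^ 0) into (b & 1), now (0 ^ (~ ((b & 1) | a)))
step 3: xor_comm (→) rewrites (0 ^ (~ ((b & 1) | a))) into ((~ ((b & 1) | a)) ^ 0)
step 4: xor_false (→) rewrites ((~ ((b & 1) | a)) ^ 0) into (~ ((b & 1) | a))
step 5: and_true (→) rewrites (b & 1) into b, reaching cost 4 (bound 4)

(~ (b | a))   [cost 4]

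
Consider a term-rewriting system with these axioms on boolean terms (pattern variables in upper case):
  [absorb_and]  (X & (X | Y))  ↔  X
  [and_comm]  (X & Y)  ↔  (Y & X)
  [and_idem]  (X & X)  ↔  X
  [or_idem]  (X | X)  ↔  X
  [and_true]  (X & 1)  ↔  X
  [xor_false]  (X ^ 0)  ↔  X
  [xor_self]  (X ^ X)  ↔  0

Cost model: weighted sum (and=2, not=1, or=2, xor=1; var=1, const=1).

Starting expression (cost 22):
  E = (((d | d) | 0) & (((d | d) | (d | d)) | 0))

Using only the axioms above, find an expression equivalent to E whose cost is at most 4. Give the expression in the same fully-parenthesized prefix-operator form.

1. [or_idem →] ((d | d) | (d | d))  →  (d | d);  E = (((d | d) | 0) & ((d | d) | 0))
2. [and_idem →] (((d | d) | 0) & ((d | d) | 0))  →  ((d | d) | 0)
3. [or_idem →] (d | d)  →  d;  cost 4 ≤ 4, done

(d | 0)   [cost 4]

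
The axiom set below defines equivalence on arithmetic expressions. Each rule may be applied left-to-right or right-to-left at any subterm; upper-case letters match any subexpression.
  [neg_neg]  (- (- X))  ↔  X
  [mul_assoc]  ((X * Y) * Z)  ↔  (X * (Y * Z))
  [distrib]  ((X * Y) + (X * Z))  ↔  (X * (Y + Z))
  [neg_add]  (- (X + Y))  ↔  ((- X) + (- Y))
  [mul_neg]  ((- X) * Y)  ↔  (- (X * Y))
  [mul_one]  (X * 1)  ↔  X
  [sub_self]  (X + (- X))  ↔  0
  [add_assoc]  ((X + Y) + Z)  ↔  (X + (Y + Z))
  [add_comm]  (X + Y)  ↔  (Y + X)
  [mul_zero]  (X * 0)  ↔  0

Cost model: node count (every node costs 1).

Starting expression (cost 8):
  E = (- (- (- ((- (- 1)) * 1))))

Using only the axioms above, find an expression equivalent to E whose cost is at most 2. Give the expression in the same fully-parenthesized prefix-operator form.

(1) ((- (- 1)) * 1)  =[mul_one →]=  (- (- 1))    ⊢ (- (- (- (- (- 1)))))
(2) (- (- (- (- (- 1)))))  =[neg_neg →]=  (- (- (- 1)))
(3) (- (- (- 1)))  =[neg_neg →]=  (- 1)    ⊢ cost 2, within 2

(- 1)   [cost 2]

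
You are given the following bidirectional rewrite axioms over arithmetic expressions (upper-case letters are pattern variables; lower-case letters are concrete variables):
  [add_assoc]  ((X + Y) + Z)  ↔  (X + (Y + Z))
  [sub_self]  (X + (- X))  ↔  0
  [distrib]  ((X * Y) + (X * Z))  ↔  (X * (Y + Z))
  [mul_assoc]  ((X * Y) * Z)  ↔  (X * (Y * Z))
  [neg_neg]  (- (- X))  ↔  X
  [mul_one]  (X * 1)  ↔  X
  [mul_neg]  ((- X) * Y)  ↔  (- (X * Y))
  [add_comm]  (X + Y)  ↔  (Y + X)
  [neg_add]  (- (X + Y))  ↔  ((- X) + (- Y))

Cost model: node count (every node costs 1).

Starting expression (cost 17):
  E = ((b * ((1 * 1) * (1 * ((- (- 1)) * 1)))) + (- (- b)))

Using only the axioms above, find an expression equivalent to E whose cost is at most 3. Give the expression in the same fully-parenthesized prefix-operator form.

(b + b)   [cost 3]

(1) (- (- 1))  =[neg_neg →]=  1    ⊢ ((b * ((1 * 1) * (1 * (1 * 1)))) + (- (- b)))
(2) (1 * 1)  =[mul_one →]=  1    ⊢ ((b * ((1 * 1) * (1 * 1))) + (- (- b)))
(3) (- (- b))  =[neg_neg →]=  b    ⊢ ((b * ((1 * 1) * (1 * 1))) + b)
(4) (1 * 1)  =[mul_one →]=  1    ⊢ ((b * ((1 * 1) * 1)) + b)
(5) (1 * 1)  =[mul_one →]=  1    ⊢ ((b * (1 * 1)) + b)
(6) (1 * 1)  =[mul_one →]=  1    ⊢ ((b * 1) + b)
(7) (b * 1)  =[mul_one →]=  b    ⊢ cost 3, within 3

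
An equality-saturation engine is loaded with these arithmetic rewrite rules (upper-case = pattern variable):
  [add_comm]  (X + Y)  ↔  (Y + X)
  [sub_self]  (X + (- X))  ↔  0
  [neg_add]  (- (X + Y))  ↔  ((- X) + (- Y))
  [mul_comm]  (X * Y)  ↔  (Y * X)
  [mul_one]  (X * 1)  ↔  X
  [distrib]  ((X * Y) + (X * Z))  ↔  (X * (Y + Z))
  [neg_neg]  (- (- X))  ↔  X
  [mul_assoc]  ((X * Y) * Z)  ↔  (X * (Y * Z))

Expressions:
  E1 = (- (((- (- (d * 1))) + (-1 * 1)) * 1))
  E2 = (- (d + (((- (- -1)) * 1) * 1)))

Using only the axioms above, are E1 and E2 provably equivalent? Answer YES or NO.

(1) (- (- (d * 1)))  =[neg_neg →]=  (d * 1)    ⊢ (- (((d * 1) + (-1 * 1)) * 1))
(2) (-1 * 1)  =[mul_one →]=  -1    ⊢ (- (((d * 1) + -1) * 1))
(3) (((d * 1) + -1) * 1)  =[mul_one →]=  ((d * 1) + -1)    ⊢ (- ((d * 1) + -1))
(4) (d * 1)  =[mul_one →]=  d    ⊢ (- (d + -1))
(5) -1  =[mul_one ←]=  (-1 * 1)    ⊢ (- (d + (-1 * 1)))
(6) -1  =[mul_one ←]=  (-1 * 1)    ⊢ (- (d + ((-1 * 1) * 1)))
(7) -1  =[neg_neg ←]=  (- (- -1))    ⊢ E2

YES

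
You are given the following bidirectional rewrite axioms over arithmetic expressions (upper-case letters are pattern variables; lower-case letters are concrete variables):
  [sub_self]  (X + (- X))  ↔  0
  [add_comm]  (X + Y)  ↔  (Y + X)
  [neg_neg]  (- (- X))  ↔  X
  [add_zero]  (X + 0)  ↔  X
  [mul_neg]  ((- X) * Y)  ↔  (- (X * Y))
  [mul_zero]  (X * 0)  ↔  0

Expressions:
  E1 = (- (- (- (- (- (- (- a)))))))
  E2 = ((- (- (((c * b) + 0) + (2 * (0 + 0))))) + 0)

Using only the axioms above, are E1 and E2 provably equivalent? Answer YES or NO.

NO

The axioms are sound identities: if E1 ↔* E2 then E1 and E2 evaluate identically under any assignment.
Under a=0, b=1, c=1: E1 evaluates to 0, E2 to 1. Distinct ⇒ no rewrite sequence connects them.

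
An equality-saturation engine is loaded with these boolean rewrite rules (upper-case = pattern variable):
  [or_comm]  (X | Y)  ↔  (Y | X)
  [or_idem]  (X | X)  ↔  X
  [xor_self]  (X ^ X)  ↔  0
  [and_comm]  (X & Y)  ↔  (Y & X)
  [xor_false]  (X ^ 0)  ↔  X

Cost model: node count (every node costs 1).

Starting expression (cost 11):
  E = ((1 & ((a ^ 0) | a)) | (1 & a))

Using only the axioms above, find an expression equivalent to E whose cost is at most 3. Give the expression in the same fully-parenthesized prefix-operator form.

(1 & a)   [cost 3]

1. [xor_false →] (a ^ 0)  →  a;  E = ((1 & (a | a)) | (1 & a))
2. [or_idem →] (a | a)  →  a;  E = ((1 & a) | (1 & a))
3. [or_idem →] ((1 & a) | (1 & a))  →  (1 & a);  cost 3 ≤ 3, done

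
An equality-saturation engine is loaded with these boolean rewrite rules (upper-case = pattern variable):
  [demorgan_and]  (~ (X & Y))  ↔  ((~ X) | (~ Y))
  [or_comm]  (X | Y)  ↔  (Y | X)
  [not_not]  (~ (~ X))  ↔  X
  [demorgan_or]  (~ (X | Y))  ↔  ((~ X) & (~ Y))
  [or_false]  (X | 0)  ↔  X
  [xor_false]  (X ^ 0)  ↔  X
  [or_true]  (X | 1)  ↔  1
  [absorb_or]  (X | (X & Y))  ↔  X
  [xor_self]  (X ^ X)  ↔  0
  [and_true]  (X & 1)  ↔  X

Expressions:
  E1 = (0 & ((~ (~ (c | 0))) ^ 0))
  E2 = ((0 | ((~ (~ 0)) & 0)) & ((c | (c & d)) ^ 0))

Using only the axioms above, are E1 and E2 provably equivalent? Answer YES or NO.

YES

1. [or_false →] (c | 0)  →  c;  E1 = (0 & ((~ (~ c)) ^ 0))
2. [not_not →] (~ (~ c))  →  c;  E1 = (0 & (c ^ 0))
3. [xor_false →] (c ^ 0)  →  c;  E1 = (0 & c)
4. [absorb_or ←] c  →  (c | (c & d));  E1 = (0 & (c | (c & d)))
5. [xor_false ←] (c | (c & d))  →  ((c | (c & d)) ^ 0);  E1 = (0 & ((c | (c & d)) ^ 0))
6. [absorb_or ←] 0  →  (0 | (0 & 0));  E1 = ((0 | (0 & 0)) & ((c | (c & d)) ^ 0))
7. [not_not ←] 0  →  (~ (~ 0));  this is E2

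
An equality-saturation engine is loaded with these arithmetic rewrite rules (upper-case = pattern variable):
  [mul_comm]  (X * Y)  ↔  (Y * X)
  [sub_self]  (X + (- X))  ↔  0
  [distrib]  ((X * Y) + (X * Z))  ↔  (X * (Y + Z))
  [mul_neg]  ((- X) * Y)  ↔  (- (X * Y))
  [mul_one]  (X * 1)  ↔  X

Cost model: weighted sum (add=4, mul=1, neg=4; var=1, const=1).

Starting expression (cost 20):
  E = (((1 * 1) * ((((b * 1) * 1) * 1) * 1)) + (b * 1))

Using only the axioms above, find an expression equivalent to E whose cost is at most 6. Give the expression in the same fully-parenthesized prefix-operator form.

(b + b)   [cost 6]

1. [mul_one →] (b * 1)  →  b;  E = (((1 * 1) * (((b * 1) * 1) * 1)) + (b * 1))
2. [mul_comm →] ((1 * 1) * (((b * 1) * 1) * 1))  →  ((((b * 1) * 1) * 1) * (1 * 1));  E = (((((b * 1) * 1) * 1) * (1 * 1)) + (b * 1))
3. [mul_one →] ((b * 1) * 1)  →  (b * 1);  E = ((((b * 1) * 1) * (1 * 1)) + (b * 1))
4. [mul_one →] (b * 1)  →  b;  E = (((b * 1) * (1 * 1)) + (b * 1))
5. [mul_one →] (b * 1)  →  b;  E = ((b * (1 * 1)) + (b * 1))
6. [mul_one →] (1 * 1)  →  1;  E = ((b * 1) + (b * 1))
7. [mul_one →] (b * 1)  →  b;  E = (b + (b * 1))
8. [mul_one →] (b * 1)  →  b;  cost 6 ≤ 6, done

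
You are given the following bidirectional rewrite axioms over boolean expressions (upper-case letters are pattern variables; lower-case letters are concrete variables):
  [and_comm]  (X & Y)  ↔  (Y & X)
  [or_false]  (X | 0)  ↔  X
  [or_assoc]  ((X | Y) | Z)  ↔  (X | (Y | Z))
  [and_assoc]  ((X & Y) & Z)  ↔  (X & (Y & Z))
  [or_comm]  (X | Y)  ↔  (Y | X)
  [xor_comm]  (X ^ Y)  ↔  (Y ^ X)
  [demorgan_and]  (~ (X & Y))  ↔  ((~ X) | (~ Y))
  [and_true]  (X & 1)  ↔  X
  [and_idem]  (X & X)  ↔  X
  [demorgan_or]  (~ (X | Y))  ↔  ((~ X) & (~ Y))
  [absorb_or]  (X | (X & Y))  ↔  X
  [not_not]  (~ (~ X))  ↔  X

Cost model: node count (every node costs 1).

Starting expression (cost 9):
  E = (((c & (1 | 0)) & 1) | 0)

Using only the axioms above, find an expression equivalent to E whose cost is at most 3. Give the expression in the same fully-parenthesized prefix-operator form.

(c & 1)   [cost 3]

(1) (1 | 0)  =[or_false →]=  1    ⊢ (((c & 1) & 1) | 0)
(2) (c & 1)  =[and_true →]=  c    ⊢ ((c & 1) | 0)
(3) ((c & 1) | 0)  =[or_false →]=  (c & 1)    ⊢ cost 3, within 3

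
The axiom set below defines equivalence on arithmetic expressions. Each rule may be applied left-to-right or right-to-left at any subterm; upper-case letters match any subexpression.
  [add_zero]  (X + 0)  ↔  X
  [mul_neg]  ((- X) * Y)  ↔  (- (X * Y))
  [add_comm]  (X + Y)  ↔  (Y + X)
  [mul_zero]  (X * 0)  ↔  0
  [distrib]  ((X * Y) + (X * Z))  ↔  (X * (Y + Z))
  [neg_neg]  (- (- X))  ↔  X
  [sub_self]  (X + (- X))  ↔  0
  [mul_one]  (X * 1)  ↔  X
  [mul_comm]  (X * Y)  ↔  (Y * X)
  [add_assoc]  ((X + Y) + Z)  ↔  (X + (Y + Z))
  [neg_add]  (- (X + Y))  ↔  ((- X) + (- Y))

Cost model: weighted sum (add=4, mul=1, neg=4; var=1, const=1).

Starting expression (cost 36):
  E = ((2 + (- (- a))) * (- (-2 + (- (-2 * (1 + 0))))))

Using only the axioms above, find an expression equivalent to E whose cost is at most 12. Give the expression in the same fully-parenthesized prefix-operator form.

((2 + a) * (- 0))   [cost 12]

step 1: add_zero (→) rewrites (1 + 0) into 1, now ((2 + (- (- a))) * (- (-2 + (- (-2 * 1)))))
step 2: mul_one (→) rewrites (-2 * 1) into -2, now ((2 + (- (- a))) * (- (-2 + (- -2))))
step 3: sub_self (→) rewrites (-2 + (- -2)) into 0, now ((2 + (- (- a))) * (- 0))
step 4: neg_neg (→) rewrites (- (- a)) into a, reaching cost 12 (bound 12)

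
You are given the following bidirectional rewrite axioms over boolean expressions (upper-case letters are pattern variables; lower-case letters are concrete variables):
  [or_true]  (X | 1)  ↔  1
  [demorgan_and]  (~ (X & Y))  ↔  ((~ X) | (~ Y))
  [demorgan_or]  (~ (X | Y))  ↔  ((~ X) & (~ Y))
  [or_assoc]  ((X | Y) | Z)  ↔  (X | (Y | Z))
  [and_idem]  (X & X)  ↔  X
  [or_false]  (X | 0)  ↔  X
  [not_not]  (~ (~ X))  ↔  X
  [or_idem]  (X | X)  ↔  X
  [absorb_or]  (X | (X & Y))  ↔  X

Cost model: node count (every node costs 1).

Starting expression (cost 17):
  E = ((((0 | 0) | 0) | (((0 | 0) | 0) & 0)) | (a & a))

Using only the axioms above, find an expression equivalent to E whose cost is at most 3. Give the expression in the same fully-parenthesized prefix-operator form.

(0 | a)   [cost 3]

1. [absorb_or →] (((0 | 0) | 0) | (((0 | 0) | 0) & 0))  →  ((0 | 0) | 0);  E = (((0 | 0) | 0) | (a & a))
2. [and_idem →] (a & a)  →  a;  E = (((0 | 0) | 0) | a)
3. [or_false →] (0 | 0)  →  0;  E = ((0 | 0) | a)
4. [or_false →] (0 | 0)  →  0;  cost 3 ≤ 3, done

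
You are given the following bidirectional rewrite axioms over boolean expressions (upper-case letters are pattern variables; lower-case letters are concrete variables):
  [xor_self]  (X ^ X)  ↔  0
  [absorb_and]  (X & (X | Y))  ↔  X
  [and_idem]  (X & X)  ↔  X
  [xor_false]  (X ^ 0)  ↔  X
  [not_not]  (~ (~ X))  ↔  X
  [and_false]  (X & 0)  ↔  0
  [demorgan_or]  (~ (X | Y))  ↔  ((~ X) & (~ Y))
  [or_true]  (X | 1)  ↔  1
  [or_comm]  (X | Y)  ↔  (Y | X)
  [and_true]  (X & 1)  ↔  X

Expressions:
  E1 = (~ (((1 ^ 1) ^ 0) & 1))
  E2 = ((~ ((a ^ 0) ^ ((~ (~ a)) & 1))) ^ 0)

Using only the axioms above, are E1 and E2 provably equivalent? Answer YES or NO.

YES

(1) (1 ^ 1)  =[xor_self →]=  0    ⊢ (~ ((0 ^ 0) & 1))
(2) (0 ^ 0)  =[xor_false →]=  0    ⊢ (~ (0 & 1))
(3) (0 & 1)  =[and_true →]=  0    ⊢ (~ 0)
(4) 0  =[xor_self ←]=  (a ^ a)    ⊢ (~ (a ^ a))
(5) (~ (a ^ a))  =[xor_false ←]=  ((~ (a ^ a)) ^ 0)
(6) a  =[and_true ←]=  (a & 1)    ⊢ ((~ (a ^ (a & 1))) ^ 0)
(7) a  =[xor_false ←]=  (a ^ 0)    ⊢ ((~ ((a ^ 0) ^ (a & 1))) ^ 0)
(8) a  =[not_not ←]=  (~ (~ a))    ⊢ E2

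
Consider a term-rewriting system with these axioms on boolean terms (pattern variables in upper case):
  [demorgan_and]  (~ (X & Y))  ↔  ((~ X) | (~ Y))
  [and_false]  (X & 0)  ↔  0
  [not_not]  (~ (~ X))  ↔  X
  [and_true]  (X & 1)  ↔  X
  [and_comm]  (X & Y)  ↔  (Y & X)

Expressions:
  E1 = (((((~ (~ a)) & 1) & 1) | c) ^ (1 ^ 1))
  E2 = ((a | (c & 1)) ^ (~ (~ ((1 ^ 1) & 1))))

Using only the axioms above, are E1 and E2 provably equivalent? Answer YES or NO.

1. [and_true →] ((~ (~ a)) & 1)  →  (~ (~ a));  E1 = ((((~ (~ a)) & 1) | c) ^ (1 ^ 1))
2. [not_not →] (~ (~ a))  →  a;  E1 = (((a & 1) | c) ^ (1 ^ 1))
3. [and_true →] (a & 1)  →  a;  E1 = ((a | c) ^ (1 ^ 1))
4. [and_true ←] c  →  (c & 1);  E1 = ((a | (c & 1)) ^ (1 ^ 1))
5. [not_not ←] (1 ^ 1)  →  (~ (~ (1 ^ 1)));  E1 = ((a | (c & 1)) ^ (~ (~ (1 ^ 1))))
6. [and_true ←] (1 ^ 1)  →  ((1 ^ 1) & 1);  this is E2

YES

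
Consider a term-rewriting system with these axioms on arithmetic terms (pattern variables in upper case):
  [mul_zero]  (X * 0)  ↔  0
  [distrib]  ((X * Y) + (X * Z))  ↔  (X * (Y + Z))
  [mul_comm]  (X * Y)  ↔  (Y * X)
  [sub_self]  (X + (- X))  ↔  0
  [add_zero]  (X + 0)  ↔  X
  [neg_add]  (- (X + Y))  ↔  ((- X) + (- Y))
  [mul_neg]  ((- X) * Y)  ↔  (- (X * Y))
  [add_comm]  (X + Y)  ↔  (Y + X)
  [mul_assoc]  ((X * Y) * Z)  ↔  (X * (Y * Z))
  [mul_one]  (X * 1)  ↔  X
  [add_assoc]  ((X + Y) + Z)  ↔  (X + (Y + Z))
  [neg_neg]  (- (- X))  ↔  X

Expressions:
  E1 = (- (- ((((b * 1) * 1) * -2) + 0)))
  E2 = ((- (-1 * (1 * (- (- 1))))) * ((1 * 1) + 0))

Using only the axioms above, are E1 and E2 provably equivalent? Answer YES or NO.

The axioms are sound identities: if E1 ↔* E2 then E1 and E2 evaluate identically under any assignment.
Under b=0: E1 evaluates to 0, E2 to 1. Distinct ⇒ no rewrite sequence connects them.

NO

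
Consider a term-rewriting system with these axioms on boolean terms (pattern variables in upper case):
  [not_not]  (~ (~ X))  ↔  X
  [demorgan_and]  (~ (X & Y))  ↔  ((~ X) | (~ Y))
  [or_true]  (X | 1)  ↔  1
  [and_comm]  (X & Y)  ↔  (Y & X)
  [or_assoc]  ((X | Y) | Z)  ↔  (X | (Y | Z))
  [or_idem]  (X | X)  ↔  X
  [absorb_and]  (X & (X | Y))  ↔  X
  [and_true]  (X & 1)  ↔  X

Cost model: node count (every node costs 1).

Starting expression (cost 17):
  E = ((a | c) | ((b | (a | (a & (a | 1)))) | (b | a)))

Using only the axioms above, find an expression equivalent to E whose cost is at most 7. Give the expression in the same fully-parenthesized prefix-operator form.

((a | c) | (b | a))   [cost 7]

step 1: absorb_and (→) rewrites (a & (a | 1)) into a, now ((a | c) | ((b | (a | a)) | (b | a)))
step 2: or_idem (→) rewrites (a | a) into a, now ((a | c) | ((b | a) | (b | a)))
step 3: or_idem (→) rewrites ((b | a) | (b | a)) into (b | a), reaching cost 7 (bound 7)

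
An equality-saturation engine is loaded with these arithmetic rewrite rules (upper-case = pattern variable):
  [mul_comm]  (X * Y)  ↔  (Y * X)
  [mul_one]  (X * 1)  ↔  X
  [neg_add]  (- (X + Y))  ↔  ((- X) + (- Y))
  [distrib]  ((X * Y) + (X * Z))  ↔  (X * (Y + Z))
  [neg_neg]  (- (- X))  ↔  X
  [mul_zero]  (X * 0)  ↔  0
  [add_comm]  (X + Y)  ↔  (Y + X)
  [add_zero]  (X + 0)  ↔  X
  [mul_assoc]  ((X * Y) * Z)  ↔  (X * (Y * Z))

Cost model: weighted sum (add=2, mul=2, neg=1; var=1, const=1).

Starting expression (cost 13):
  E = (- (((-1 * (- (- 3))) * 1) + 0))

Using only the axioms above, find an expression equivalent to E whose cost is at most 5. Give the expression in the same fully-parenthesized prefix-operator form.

(- (-1 * 3))   [cost 5]

1. [neg_neg →] (- (- 3))  →  3;  E = (- (((-1 * 3) * 1) + 0))
2. [add_zero →] (((-1 * 3) * 1) + 0)  →  ((-1 * 3) * 1);  E = (- ((-1 * 3) * 1))
3. [mul_one →] ((-1 * 3) * 1)  →  (-1 * 3);  cost 5 ≤ 5, done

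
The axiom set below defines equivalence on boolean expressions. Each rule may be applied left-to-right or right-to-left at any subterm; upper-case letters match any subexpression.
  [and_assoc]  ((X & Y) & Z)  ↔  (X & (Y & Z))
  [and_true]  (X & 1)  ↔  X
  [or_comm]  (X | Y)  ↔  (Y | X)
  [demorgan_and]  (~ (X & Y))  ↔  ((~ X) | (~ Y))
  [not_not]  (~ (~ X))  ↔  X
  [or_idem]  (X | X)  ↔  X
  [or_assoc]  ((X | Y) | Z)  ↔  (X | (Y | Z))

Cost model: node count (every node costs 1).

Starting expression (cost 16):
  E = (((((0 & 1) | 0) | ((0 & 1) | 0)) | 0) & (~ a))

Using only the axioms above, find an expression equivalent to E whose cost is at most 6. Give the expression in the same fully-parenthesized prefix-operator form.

(1) (((0 & 1) | 0) | ((0 & 1) | 0))  =[or_idem →]=  ((0 & 1) | 0)    ⊢ ((((0 & 1) | 0) | 0) & (~ a))
(2) (0 & 1)  =[and_true →]=  0    ⊢ (((0 | 0) | 0) & (~ a))
(3) (0 | 0)  =[or_idem →]=  0    ⊢ cost 6, within 6

((0 | 0) & (~ a))   [cost 6]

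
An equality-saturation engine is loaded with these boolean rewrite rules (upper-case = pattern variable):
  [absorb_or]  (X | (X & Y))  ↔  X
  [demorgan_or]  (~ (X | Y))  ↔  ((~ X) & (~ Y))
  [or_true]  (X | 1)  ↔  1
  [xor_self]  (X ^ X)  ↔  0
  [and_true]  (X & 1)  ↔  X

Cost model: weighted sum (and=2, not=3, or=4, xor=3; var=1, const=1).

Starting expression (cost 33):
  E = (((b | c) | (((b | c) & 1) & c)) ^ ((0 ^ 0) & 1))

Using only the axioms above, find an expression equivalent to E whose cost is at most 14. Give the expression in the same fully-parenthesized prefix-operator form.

((b | c) ^ (0 ^ 0))   [cost 14]

(1) ((b | c) & 1)  =[and_true →]=  (b | c)    ⊢ (((b | c) | ((b | c) & c)) ^ ((0 ^ 0) & 1))
(2) ((b | c) | ((b | c) & c))  =[absorb_or →]=  (b | c)    ⊢ ((b | c) ^ ((0 ^ 0) & 1))
(3) ((0 ^ 0) & 1)  =[and_true →]=  (0 ^ 0)    ⊢ cost 14, within 14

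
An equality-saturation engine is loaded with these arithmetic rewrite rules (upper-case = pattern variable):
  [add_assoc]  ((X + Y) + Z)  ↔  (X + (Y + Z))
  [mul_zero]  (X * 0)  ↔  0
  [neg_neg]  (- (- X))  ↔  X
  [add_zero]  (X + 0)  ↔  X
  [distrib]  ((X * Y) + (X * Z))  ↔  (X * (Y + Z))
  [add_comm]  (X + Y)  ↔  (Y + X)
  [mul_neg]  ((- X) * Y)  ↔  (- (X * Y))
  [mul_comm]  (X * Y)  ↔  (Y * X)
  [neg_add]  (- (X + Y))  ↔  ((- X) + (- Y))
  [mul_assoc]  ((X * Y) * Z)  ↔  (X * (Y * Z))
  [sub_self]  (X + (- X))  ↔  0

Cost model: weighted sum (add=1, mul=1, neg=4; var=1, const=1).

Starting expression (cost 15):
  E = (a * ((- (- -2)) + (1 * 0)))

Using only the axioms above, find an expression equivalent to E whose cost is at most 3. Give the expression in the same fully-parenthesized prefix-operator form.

(1) (- (- -2))  =[neg_neg →]=  -2    ⊢ (a * (-2 + (1 * 0)))
(2) (1 * 0)  =[mul_zero →]=  0    ⊢ (a * (-2 + 0))
(3) (-2 + 0)  =[add_zero →]=  -2    ⊢ cost 3, within 3

(a * -2)   [cost 3]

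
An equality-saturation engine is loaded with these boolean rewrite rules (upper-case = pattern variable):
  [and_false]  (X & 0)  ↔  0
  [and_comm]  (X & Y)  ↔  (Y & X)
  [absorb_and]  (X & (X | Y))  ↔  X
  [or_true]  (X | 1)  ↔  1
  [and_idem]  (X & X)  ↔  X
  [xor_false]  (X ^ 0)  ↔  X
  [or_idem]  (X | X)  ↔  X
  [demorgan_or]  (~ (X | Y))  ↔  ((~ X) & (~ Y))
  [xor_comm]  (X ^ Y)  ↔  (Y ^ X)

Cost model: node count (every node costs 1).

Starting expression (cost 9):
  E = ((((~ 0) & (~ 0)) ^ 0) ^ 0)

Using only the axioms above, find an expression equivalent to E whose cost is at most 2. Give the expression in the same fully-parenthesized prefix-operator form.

step 1: xor_false (→) rewrites (((~ 0) & (~ 0)) ^ 0) into ((~ 0) & (~ 0)), now (((~ 0) & (~ 0)) ^ 0)
step 2: and_idem (→) rewrites ((~ 0) & (~ 0)) into (~ 0), now ((~ 0) ^ 0)
step 3: xor_false (→) rewrites ((~ 0) ^ 0) into (~ 0), reaching cost 2 (bound 2)

(~ 0)   [cost 2]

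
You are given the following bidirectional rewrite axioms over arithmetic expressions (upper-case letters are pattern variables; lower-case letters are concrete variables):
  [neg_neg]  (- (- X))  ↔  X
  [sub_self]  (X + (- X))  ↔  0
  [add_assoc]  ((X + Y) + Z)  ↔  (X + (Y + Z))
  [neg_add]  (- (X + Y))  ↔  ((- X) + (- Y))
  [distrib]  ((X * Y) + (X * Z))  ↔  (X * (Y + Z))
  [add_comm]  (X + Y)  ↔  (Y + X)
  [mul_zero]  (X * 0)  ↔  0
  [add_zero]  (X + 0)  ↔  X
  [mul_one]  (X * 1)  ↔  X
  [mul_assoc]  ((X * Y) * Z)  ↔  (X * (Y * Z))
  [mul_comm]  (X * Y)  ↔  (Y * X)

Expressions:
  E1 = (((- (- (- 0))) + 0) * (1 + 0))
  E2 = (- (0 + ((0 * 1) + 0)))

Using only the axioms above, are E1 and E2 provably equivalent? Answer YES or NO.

step 1: add_zero (→) rewrites ((- (- (- 0))) + 0) into (- (- (- 0))), now ((- (- (- 0))) * (1 + 0))
step 2: add_zero (→) rewrites (1 + 0) into 1, now ((- (- (- 0))) * 1)
step 3: neg_neg (→) rewrites (- (- 0)) into 0, now ((- 0) * 1)
step 4: mul_one (→) rewrites ((- 0) * 1) into (- 0)
step 5: add_zero (←) rewrites 0 into (0 + 0), now (- (0 + 0))
step 6: add_zero (←) rewrites 0 into (0 + 0), now (- (0 + (0 + 0)))
step 7: mul_one (←) rewrites 0 into (0 * 1), which is E2

YES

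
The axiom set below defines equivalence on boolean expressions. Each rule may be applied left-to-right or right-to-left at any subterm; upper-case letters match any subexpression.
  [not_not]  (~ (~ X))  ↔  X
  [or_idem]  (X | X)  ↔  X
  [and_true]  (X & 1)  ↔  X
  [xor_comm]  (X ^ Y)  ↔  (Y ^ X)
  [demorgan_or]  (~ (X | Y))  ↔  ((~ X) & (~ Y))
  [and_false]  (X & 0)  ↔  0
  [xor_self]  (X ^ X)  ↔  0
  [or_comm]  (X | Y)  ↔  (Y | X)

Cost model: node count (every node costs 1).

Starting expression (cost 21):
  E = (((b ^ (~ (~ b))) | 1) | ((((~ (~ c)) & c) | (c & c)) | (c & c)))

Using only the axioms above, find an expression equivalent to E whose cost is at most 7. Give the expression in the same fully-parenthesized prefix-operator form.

((c & c) | (0 | 1))   [cost 7]

(1) (~ (~ c))  =[not_not →]=  c    ⊢ (((b ^ (~ (~ b))) | 1) | (((c & c) | (c & c)) | (c & c)))
(2) ((c & c) | (c & c))  =[or_idem →]=  (c & c)    ⊢ (((b ^ (~ (~ b))) | 1) | ((c & c) | (c & c)))
(3) ((c & c) | (c & c))  =[or_idem →]=  (c & c)    ⊢ (((b ^ (~ (~ b))) | 1) | (c & c))
(4) (~ (~ b))  =[not_not →]=  b    ⊢ (((b ^ b) | 1) | (c & c))
(5) (((b ^ b) | 1) | (c & c))  =[or_comm →]=  ((c & c) | ((b ^ b) | 1))
(6) (b ^ b)  =[xor_self →]=  0    ⊢ cost 7, within 7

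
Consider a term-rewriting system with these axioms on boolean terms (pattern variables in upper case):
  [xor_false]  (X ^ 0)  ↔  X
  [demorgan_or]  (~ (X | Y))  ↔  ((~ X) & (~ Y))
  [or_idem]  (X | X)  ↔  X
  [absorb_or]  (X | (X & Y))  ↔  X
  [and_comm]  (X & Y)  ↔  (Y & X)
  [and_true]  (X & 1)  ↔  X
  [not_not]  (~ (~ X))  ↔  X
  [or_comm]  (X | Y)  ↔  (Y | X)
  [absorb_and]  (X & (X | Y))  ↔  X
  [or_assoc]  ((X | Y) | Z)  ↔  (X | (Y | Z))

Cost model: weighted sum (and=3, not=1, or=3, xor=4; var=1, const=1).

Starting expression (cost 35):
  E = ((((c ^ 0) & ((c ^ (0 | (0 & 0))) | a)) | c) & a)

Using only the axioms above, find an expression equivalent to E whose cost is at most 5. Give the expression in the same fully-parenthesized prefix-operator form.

(c & a)   [cost 5]

1. [absorb_or →] (0 | (0 & 0))  →  0;  E = ((((c ^ 0) & ((c ^ 0) | a)) | c) & a)
2. [absorb_and →] ((c ^ 0) & ((c ^ 0) | a))  →  (c ^ 0);  E = (((c ^ 0) | c) & a)
3. [xor_false →] (c ^ 0)  →  c;  E = ((c | c) & a)
4. [or_idem →] (c | c)  →  c;  cost 5 ≤ 5, done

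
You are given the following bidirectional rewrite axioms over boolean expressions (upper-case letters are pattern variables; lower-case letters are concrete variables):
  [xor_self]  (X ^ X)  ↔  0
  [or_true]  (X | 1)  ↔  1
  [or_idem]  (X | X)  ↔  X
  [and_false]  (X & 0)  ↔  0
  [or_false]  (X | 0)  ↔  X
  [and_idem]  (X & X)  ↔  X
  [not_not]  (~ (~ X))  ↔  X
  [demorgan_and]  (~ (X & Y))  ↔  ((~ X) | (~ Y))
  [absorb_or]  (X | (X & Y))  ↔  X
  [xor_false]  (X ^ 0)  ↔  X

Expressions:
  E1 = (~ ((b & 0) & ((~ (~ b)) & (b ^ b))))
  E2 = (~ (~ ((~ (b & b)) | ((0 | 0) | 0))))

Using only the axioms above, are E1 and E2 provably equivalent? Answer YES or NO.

All listed rules preserve value, hence provable equivalence implies equal values everywhere; look for a separating assignment.
b=1 gives E1 ↦ 1, E2 ↦ 0; values differ ⇒ not provably equivalent.

NO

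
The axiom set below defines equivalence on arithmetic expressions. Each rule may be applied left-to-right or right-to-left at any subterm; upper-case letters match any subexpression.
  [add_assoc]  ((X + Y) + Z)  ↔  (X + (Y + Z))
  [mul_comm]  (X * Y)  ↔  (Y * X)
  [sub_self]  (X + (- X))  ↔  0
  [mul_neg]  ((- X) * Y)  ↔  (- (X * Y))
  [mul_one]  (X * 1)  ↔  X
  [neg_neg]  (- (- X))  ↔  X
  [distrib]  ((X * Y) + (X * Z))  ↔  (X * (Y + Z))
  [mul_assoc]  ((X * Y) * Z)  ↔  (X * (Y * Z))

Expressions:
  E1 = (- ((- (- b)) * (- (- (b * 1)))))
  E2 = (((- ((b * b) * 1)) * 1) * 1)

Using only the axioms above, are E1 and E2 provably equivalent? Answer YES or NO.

YES

step 1: neg_neg (→) rewrites (- (- b)) into b, now (- (b * (- (- (b * 1)))))
step 2: neg_neg (→) rewrites (- (- (b * 1))) into (b * 1), now (- (b * (b * 1)))
step 3: mul_one (→) rewrites (b * 1) into b, now (- (b * b))
step 4: mul_one (←) rewrites (b * b) into ((b * b) * 1), now (- ((b * b) * 1))
step 5: mul_one (←) rewrites (- ((b * b) * 1)) into ((- ((b * b) * 1)) * 1)
step 6: mul_one (←) rewrites (- ((b * b) * 1)) into ((- ((b * b) * 1)) * 1), which is E2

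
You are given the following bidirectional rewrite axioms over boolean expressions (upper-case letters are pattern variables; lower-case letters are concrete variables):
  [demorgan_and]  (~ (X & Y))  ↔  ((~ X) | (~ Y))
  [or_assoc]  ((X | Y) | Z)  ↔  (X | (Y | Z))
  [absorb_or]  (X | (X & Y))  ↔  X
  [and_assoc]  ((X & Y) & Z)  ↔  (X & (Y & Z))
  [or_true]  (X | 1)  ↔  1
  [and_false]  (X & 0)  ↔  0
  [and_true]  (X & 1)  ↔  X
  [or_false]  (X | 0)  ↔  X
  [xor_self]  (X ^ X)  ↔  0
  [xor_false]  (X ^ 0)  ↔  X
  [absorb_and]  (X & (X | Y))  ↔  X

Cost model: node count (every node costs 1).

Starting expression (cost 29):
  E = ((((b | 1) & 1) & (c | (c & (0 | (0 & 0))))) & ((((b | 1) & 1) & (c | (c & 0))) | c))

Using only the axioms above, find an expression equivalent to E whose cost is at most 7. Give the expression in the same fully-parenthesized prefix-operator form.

1. [absorb_or →] (0 | (0 & 0))  →  0;  E = ((((b | 1) & 1) & (c | (c & 0))) & ((((b | 1) & 1) & (c | (c & 0))) | c))
2. [absorb_and →] ((((b | 1) & 1) & (c | (c & 0))) & ((((b | 1) & 1) & (c | (c & 0))) | c))  →  (((b | 1) & 1) & (c | (c & 0)))
3. [absorb_or →] (c | (c & 0))  →  c;  cost 7 ≤ 7, done

(((b | 1) & 1) & c)   [cost 7]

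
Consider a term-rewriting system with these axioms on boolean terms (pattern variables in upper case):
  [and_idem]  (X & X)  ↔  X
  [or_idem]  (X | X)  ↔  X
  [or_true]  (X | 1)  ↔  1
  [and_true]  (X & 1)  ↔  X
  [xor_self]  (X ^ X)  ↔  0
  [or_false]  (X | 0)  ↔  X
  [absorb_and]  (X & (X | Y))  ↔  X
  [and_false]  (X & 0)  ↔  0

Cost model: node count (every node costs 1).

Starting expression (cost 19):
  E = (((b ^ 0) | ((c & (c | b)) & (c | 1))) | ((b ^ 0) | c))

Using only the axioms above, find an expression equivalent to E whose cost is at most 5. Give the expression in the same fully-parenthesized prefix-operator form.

1. [absorb_and →] (c & (c | b))  →  c;  E = (((b ^ 0) | (c & (c | 1))) | ((b ^ 0) | c))
2. [absorb_and →] (c & (c | 1))  →  c;  E = (((b ^ 0) | c) | ((b ^ 0) | c))
3. [or_idem →] (((b ^ 0) | c) | ((b ^ 0) | c))  →  ((b ^ 0) | c);  cost 5 ≤ 5, done

((b ^ 0) | c)   [cost 5]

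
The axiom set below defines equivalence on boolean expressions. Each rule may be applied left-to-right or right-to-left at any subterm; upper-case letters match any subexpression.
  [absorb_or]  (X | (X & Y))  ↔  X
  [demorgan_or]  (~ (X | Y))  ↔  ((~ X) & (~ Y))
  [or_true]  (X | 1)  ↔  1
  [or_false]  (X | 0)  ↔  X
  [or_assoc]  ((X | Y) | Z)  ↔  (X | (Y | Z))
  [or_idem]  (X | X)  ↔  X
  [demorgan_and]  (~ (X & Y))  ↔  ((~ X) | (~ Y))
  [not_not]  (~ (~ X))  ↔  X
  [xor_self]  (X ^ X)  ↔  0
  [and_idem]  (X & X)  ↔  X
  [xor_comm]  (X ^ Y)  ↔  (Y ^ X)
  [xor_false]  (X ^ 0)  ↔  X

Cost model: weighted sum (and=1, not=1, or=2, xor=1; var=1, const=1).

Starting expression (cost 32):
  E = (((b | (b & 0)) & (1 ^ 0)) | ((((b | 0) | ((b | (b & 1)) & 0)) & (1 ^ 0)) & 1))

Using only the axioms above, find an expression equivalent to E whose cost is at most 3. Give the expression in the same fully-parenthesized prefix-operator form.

(b & 1)   [cost 3]

(1) (b | (b & 1))  =[absorb_or →]=  b    ⊢ (((b | (b & 0)) & (1 ^ 0)) | ((((b | 0) | (b & 0)) & (1 ^ 0)) & 1))
(2) (b | 0)  =[or_false →]=  b    ⊢ (((b | (b & 0)) & (1 ^ 0)) | (((b | (b & 0)) & (1 ^ 0)) & 1))
(3) (((b | (b & 0)) & (1 ^ 0)) | (((b | (b & 0)) & (1 ^ 0)) & 1))  =[absorb_or →]=  ((b | (b & 0)) & (1 ^ 0))
(4) (b | (b & 0))  =[absorb_or →]=  b    ⊢ (b & (1 ^ 0))
(5) (1 ^ 0)  =[xor_false →]=  1    ⊢ cost 3, within 3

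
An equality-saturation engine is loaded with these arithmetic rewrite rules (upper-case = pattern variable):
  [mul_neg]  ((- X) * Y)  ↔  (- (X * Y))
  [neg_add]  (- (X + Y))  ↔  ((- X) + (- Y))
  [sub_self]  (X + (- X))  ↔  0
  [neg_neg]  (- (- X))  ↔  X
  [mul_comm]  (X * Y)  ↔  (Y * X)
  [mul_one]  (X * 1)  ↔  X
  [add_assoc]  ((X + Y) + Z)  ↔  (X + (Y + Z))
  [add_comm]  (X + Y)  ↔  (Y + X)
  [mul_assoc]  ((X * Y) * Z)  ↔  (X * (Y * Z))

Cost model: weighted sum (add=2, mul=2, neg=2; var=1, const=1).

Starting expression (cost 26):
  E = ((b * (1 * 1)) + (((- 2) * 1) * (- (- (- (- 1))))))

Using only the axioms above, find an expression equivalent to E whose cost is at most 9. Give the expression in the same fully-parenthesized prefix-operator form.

(1) (- (- (- 1)))  =[neg_neg →]=  (- 1)    ⊢ ((b * (1 * 1)) + (((- 2) * 1) * (- (- 1))))
(2) (b * (1 * 1))  =[mul_comm →]=  ((1 * 1) * b)    ⊢ (((1 * 1) * b) + (((- 2) * 1) * (- (- 1))))
(3) (- (- 1))  =[neg_neg →]=  1    ⊢ (((1 * 1) * b) + (((- 2) * 1) * 1))
(4) (((- 2) * 1) * 1)  =[mul_one →]=  ((- 2) * 1)    ⊢ (((1 * 1) * b) + ((- 2) * 1))
(5) (1 * 1)  =[mul_one →]=  1    ⊢ ((1 * b) + ((- 2) * 1))
(6) ((- 2) * 1)  =[mul_one →]=  (- 2)    ⊢ cost 9, within 9

((1 * b) + (- 2))   [cost 9]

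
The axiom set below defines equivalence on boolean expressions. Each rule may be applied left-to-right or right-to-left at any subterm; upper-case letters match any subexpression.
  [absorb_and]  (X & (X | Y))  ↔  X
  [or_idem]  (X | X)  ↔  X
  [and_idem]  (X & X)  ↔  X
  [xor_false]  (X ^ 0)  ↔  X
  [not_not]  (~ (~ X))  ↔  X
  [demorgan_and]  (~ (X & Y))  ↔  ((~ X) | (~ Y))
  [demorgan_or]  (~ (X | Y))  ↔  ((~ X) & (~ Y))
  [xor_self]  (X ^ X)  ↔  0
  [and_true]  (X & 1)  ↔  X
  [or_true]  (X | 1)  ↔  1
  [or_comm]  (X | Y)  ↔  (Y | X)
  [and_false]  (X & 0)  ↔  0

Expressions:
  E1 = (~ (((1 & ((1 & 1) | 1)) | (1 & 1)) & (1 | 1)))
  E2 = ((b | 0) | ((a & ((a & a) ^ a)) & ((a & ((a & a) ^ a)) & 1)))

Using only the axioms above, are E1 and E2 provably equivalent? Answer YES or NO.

The axioms are sound identities: if E1 ↔* E2 then E1 and E2 evaluate identically under any assignment.
Under a=0, b=1: E1 evaluates to 0, E2 to 1. Distinct ⇒ no rewrite sequence connects them.

NO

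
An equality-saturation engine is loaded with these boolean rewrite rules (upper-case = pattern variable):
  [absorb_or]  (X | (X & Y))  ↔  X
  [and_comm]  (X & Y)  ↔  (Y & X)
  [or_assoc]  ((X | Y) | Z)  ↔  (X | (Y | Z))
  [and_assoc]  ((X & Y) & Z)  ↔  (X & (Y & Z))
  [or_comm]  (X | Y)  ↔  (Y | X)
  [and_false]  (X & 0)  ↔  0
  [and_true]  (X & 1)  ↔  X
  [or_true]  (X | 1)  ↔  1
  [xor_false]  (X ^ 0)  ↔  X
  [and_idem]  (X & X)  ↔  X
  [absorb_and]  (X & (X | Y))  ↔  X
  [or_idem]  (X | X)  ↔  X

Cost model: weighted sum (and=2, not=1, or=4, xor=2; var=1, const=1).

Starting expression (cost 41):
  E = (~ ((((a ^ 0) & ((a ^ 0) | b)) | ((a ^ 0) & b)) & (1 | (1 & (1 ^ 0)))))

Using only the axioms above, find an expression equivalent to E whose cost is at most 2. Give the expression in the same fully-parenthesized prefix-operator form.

1. [absorb_and →] ((a ^ 0) & ((a ^ 0) | b))  →  (a ^ 0);  E = (~ (((a ^ 0) | ((a ^ 0) & b)) & (1 | (1 & (1 ^ 0)))))
2. [xor_false →] (1 ^ 0)  →  1;  E = (~ (((a ^ 0) | ((a ^ 0) & b)) & (1 | (1 & 1))))
3. [absorb_or →] ((a ^ 0) | ((a ^ 0) & b))  →  (a ^ 0);  E = (~ ((a ^ 0) & (1 | (1 & 1))))
4. [absorb_or →] (1 | (1 & 1))  →  1;  E = (~ ((a ^ 0) & 1))
5. [xor_false →] (a ^ 0)  →  a;  E = (~ (a & 1))
6. [and_true →] (a & 1)  →  a;  cost 2 ≤ 2, done

(~ a)   [cost 2]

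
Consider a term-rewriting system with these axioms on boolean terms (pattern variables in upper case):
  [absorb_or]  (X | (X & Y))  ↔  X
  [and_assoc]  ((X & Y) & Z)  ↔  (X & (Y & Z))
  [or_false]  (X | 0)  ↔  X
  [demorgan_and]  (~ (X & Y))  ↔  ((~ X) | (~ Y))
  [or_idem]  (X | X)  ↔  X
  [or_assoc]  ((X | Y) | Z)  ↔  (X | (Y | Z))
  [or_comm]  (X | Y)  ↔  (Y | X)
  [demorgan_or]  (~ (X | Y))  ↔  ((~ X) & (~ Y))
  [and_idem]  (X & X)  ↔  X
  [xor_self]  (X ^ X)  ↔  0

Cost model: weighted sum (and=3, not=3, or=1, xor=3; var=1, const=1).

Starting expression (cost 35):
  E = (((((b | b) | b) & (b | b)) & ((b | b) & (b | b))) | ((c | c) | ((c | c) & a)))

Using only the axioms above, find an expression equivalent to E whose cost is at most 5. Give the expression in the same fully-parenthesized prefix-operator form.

((b | b) | c)   [cost 5]

1. [or_idem →] (b | b)  →  b;  E = ((((b | b) & (b | b)) & ((b | b) & (b | b))) | ((c | c) | ((c | c) & a)))
2. [and_idem →] (((b | b) & (b | b)) & ((b | b) & (b | b)))  →  ((b | b) & (b | b));  E = (((b | b) & (b | b)) | ((c | c) | ((c | c) & a)))
3. [and_idem →] ((b | b) & (b | b))  →  (b | b);  E = ((b | b) | ((c | c) | ((c | c) & a)))
4. [absorb_or →] ((c | c) | ((c | c) & a))  →  (c | c);  E = ((b | b) | (c | c))
5. [or_idem →] (c | c)  →  c;  cost 5 ≤ 5, done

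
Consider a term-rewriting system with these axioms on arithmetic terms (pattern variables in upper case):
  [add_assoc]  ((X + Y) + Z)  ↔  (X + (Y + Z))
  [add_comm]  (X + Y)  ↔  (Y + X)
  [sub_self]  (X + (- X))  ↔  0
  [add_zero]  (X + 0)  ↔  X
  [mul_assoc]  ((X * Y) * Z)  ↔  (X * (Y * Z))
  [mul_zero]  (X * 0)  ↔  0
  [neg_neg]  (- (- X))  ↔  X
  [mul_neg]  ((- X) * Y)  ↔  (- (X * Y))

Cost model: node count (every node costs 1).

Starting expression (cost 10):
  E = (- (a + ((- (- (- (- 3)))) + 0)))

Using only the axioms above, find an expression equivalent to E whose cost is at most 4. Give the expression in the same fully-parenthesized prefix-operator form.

1. [neg_neg →] (- (- (- (- 3))))  →  (- (- 3));  E = (- (a + ((- (- 3)) + 0)))
2. [add_zero →] ((- (- 3)) + 0)  →  (- (- 3));  E = (- (a + (- (- 3))))
3. [neg_neg →] (- (- 3))  →  3;  cost 4 ≤ 4, done

(- (a + 3))   [cost 4]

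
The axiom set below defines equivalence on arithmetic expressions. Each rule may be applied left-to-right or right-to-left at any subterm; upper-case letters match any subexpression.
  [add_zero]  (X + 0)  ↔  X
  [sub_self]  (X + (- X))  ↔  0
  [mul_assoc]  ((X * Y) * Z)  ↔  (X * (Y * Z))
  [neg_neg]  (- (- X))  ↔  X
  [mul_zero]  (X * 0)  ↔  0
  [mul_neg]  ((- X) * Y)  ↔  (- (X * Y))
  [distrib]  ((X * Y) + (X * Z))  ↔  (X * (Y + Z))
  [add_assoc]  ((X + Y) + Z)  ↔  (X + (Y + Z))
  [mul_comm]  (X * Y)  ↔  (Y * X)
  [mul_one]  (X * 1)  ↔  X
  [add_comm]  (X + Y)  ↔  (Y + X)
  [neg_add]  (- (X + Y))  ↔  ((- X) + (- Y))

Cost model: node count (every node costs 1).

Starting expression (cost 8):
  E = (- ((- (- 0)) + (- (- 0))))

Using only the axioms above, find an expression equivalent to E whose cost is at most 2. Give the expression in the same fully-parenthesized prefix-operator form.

(- 0)   [cost 2]

step 1: neg_neg (→) rewrites (- (- 0)) into 0, now (- ((- (- 0)) + 0))
step 2: add_zero (→) rewrites ((- (- 0)) + 0) into (- (- 0)), now (- (- (- 0)))
step 3: neg_neg (→) rewrites (- (- 0)) into 0, reaching cost 2 (bound 2)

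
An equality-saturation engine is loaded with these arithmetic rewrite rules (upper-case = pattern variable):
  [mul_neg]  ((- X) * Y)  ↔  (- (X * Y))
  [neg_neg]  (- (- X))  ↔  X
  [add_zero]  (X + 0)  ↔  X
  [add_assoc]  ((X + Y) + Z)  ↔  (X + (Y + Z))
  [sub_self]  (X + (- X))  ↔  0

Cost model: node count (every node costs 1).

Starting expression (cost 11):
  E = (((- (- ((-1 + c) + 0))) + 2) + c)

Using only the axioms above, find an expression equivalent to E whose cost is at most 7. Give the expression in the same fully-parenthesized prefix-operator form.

step 1: neg_neg (→) rewrites (- (- ((-1 + c) + 0))) into ((-1 + c) + 0), now ((((-1 + c) + 0) + 2) + c)
step 2: add_zero (→) rewrites ((-1 + c) + 0) into (-1 + c), reaching cost 7 (bound 7)

(((-1 + c) + 2) + c)   [cost 7]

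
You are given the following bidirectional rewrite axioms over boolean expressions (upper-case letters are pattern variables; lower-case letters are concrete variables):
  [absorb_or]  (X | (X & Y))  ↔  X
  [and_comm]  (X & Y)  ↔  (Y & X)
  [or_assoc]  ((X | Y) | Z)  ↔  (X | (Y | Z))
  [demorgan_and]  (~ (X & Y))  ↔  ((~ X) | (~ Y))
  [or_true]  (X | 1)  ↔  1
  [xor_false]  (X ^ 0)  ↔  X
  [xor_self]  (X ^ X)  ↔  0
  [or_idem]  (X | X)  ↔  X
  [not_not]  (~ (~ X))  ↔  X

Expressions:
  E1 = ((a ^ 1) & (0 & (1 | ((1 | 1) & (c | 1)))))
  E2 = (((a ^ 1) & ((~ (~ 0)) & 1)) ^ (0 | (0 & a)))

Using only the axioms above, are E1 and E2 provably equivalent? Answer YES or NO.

step 1: or_idem (→) rewrites (1 | 1) into 1, now ((a ^ 1) & (0 & (1 | (1 & (c | 1)))))
step 2: or_true (→) rewrites (c | 1) into 1, now ((a ^ 1) & (0 & (1 | (1 & 1))))
step 3: absorb_or (→) rewrites (1 | (1 & 1)) into 1, now ((a ^ 1) & (0 & 1))
step 4: xor_false (←) rewrites ((a ^ 1) & (0 & 1)) into (((a ^ 1) & (0 & 1)) ^ 0)
step 5: not_not (←) rewrites 0 into (~ (~ 0)), now (((a ^ 1) & ((~ (~ 0)) & 1)) ^ 0)
step 6: absorb_or (←) rewrites 0 into (0 | (0 & a)), which is E2

YES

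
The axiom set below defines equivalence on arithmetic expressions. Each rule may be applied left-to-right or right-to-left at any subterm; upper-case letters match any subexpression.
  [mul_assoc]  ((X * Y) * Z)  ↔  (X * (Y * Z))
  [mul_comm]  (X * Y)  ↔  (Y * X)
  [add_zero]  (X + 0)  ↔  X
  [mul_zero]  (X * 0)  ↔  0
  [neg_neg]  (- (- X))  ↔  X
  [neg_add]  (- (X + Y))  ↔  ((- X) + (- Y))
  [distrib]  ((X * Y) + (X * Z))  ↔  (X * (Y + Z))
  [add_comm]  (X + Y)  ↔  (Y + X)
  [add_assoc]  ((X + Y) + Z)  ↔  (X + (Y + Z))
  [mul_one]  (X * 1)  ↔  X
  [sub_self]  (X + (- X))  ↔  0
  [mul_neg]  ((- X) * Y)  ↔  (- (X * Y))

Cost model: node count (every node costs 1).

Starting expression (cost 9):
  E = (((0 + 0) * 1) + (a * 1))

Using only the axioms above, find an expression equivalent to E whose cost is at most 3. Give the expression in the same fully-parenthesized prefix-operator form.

(0 + a)   [cost 3]

step 1: add_zero (→) rewrites (0 + 0) into 0, now ((0 * 1) + (a * 1))
step 2: mul_one (→) rewrites (a * 1) into a, now ((0 * 1) + a)
step 3: mul_one (→) rewrites (0 * 1) into 0, reaching cost 3 (bound 3)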